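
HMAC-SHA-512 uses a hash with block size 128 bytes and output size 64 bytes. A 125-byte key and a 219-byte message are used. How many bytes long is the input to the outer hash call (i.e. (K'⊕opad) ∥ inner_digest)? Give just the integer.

Key is 125 ≤ 128 bytes, zero-padded: |K'| = 128.
Outer input = (K'⊕opad) ∥ H(inner) → 128 + 64 = 192 bytes.

192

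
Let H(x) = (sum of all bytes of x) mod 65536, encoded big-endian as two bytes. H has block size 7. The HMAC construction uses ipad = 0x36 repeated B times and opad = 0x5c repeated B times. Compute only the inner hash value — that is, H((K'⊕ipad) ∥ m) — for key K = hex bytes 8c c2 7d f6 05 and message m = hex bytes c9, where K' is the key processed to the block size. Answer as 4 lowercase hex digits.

Key hex bytes 8c c2 7d f6 05 is 5 bytes ≤ B = 7; zero-pad to 7 bytes: K' = 8c c2 7d f6 05 00 00.
K' ⊕ ipad = ba f4 4b c0 33 36 36.
Inner input = ba f4 4b c0 33 36 36 ∥ c9.
Inner hash: sum = 186+244+75+192+51+54+54+201 = 1057 → 04 21.

0421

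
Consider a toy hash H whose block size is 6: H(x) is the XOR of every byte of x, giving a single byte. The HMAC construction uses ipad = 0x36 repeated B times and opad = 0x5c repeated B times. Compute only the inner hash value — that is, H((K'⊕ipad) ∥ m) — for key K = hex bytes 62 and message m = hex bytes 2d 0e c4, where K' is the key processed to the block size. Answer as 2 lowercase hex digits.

Key hex bytes 62 is 1 byte ≤ B = 6; zero-pad to 6 bytes: K' = 62 00 00 00 00 00.
K' ⊕ ipad = 54 36 36 36 36 36.
Inner input = 54 36 36 36 36 36 ∥ 2d 0e c4.
Inner hash: XOR 54⊕36⊕36⊕36⊕36⊕36⊕2d⊕0e⊕c4 = 85.

85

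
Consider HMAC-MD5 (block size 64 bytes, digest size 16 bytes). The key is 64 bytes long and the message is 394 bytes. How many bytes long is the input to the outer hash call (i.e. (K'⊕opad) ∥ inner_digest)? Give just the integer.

Key is 64 ≤ 64 bytes, zero-padded: |K'| = 64.
Outer input = (K'⊕opad) ∥ H(inner) → 64 + 16 = 80 bytes.

80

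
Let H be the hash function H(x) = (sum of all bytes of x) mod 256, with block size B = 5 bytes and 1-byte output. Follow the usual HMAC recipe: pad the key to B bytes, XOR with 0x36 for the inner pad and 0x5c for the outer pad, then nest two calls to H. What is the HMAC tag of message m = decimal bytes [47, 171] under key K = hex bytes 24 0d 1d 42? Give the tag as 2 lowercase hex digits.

Key hex bytes 24 0d 1d 42 is 4 bytes ≤ B = 5; zero-pad to 5 bytes: K' = 24 0d 1d 42 00.
K' ⊕ ipad = 12 3b 2b 74 36.  K' ⊕ opad = 78 51 41 1e 5c.
Inner input = (K'⊕ipad) ∥ m = 12 3b 2b 74 36 ∥ 2f ab.
Inner hash: sum = 18+59+43+116+54+47+171 = 508; mod 256 = 252 → fc.
Outer input = (K'⊕opad) ∥ inner = 78 51 41 1e 5c ∥ fc.
Outer hash (tag): sum = 120+81+65+30+92+252 = 640; mod 256 = 128 → 80.

80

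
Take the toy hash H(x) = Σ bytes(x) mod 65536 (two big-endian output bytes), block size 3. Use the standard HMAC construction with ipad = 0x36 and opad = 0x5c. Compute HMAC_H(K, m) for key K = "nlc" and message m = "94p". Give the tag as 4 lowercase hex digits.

Key "nlc" = 6e 6c 63 is exactly B = 3 bytes: K' = 6e 6c 63.
K' ⊕ ipad = 58 5a 55.  K' ⊕ opad = 32 30 3f.
Inner input = (K'⊕ipad) ∥ m = 58 5a 55 ∥ 39 34 70.
Inner hash: sum = 88+90+85+57+52+112 = 484 → 01 e4.
Outer input = (K'⊕opad) ∥ inner = 32 30 3f ∥ 01 e4.
Outer hash (tag): sum = 50+48+63+1+228 = 390 → 01 86.

0186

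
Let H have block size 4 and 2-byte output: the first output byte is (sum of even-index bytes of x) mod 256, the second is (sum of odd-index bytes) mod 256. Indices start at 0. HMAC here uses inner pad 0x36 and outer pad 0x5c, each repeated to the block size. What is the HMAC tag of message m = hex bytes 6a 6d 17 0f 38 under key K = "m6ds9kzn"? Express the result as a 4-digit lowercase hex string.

Key "m6ds9kzn" = 6d 36 64 73 39 6b 7a 6e is 8 bytes > B = 4, so hash it first: H(key) = 84 82, then zero-pad to 4 bytes: K' = 84 82 00 00.
K' ⊕ ipad = b2 b4 36 36.  K' ⊕ opad = d8 de 5c 5c.
Inner input = (K'⊕ipad) ∥ m = b2 b4 36 36 ∥ 6a 6d 17 0f 38.
Inner hash: even-index sum = 417 mod 256 = 161; odd-index sum = 358 mod 256 = 102 → a1 66.
Outer input = (K'⊕opad) ∥ inner = d8 de 5c 5c ∥ a1 66.
Outer hash (tag): even-index sum = 469 mod 256 = 213; odd-index sum = 416 mod 256 = 160 → d5 a0.

d5a0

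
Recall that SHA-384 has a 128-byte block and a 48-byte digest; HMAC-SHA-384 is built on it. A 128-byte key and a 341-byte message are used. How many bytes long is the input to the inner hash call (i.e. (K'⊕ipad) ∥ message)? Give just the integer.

469

Key is 128 ≤ 128 bytes, zero-padded: |K'| = 128.
Inner input = (K'⊕ipad) ∥ m → 128 + 341 = 469 bytes.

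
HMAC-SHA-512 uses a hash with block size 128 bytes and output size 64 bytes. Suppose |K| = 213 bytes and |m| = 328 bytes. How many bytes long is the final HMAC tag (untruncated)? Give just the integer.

64

The tag is one SHA-512 digest: 64 bytes.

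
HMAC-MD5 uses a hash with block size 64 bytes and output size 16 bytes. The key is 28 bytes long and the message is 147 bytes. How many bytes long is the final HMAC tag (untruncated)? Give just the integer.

16

The tag is one MD5 digest: 16 bytes.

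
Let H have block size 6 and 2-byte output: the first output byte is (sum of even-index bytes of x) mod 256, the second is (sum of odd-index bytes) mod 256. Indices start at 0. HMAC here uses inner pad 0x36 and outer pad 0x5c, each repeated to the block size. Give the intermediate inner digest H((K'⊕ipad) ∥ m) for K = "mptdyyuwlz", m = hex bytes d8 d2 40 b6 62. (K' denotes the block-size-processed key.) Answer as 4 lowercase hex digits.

Key "mptdyyuwlz" = 6d 70 74 64 79 79 75 77 6c 7a is 10 bytes > B = 6, so hash it first: H(key) = 3b 3e, then zero-pad to 6 bytes: K' = 3b 3e 00 00 00 00.
K' ⊕ ipad = 0d 08 36 36 36 36.
Inner input = 0d 08 36 36 36 36 ∥ d8 d2 40 b6 62.
Inner hash: even-index sum = 499 mod 256 = 243; odd-index sum = 508 mod 256 = 252 → f3 fc.

f3fc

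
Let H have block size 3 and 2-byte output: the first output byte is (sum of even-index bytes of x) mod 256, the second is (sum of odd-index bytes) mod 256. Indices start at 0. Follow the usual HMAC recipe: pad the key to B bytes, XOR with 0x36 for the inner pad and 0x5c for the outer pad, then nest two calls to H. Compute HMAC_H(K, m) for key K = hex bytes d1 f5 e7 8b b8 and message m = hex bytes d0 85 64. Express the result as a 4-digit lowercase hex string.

Key hex bytes d1 f5 e7 8b b8 is 5 bytes > B = 3, so hash it first: H(key) = 70 80, then zero-pad to 3 bytes: K' = 70 80 00.
K' ⊕ ipad = 46 b6 36.  K' ⊕ opad = 2c dc 5c.
Inner input = (K'⊕ipad) ∥ m = 46 b6 36 ∥ d0 85 64.
Inner hash: even-index sum = 257 mod 256 = 1; odd-index sum = 490 mod 256 = 234 → 01 ea.
Outer input = (K'⊕opad) ∥ inner = 2c dc 5c ∥ 01 ea.
Outer hash (tag): even-index sum = 370 mod 256 = 114; odd-index sum = 221 mod 256 = 221 → 72 dd.

72dd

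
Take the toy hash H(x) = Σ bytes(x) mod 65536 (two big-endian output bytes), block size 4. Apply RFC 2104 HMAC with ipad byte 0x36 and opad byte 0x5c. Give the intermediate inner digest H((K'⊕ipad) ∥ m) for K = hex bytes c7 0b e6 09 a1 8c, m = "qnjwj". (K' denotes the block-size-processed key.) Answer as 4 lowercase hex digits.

03a2

Key hex bytes c7 0b e6 09 a1 8c is 6 bytes > B = 4, so hash it first: H(key) = 02 ee, then zero-pad to 4 bytes: K' = 02 ee 00 00.
K' ⊕ ipad = 34 d8 36 36.
Inner input = 34 d8 36 36 ∥ 71 6e 6a 77 6a.
Inner hash: sum = 52+216+54+54+113+110+106+119+106 = 930 → 03 a2.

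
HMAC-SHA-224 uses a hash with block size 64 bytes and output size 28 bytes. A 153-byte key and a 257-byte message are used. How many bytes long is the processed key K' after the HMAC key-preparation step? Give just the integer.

Key is 153 > 64 bytes, so it is hashed to 28 bytes then zero-padded to 64: |K'| = 64.

64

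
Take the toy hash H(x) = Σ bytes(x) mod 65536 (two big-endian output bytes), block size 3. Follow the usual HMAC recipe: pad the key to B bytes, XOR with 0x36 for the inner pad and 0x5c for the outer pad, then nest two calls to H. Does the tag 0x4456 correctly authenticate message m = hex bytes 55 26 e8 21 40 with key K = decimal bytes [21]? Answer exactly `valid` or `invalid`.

invalid

Key decimal bytes [21] = 15 is 1 byte ≤ B = 3; zero-pad to 3 bytes: K' = 15 00 00.
K' ⊕ ipad = 23 36 36; K' ⊕ opad = 49 5c 5c.
Inner hash: sum = 35+54+54+85+38+232+33+64 = 595 → 02 53.
Outer hash (recomputed tag): sum = 73+92+92+2+83 = 342 → 01 56.
Recomputed tag = 0156; claimed = 4456 → mismatch.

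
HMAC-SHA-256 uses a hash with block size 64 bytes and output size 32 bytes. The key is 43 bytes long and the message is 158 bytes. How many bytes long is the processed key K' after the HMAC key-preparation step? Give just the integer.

64

Key is 43 ≤ 64 bytes, zero-padded: |K'| = 64.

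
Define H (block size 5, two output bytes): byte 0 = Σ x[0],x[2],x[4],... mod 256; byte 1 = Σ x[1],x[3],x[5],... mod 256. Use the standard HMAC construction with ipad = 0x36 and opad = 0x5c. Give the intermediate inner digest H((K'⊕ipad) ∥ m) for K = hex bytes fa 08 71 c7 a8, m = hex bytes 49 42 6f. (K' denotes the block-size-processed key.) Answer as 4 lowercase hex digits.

Key hex bytes fa 08 71 c7 a8 is exactly B = 5 bytes: K' = fa 08 71 c7 a8.
K' ⊕ ipad = cc 3e 47 f1 9e.
Inner input = cc 3e 47 f1 9e ∥ 49 42 6f.
Inner hash: even-index sum = 499 mod 256 = 243; odd-index sum = 487 mod 256 = 231 → f3 e7.

f3e7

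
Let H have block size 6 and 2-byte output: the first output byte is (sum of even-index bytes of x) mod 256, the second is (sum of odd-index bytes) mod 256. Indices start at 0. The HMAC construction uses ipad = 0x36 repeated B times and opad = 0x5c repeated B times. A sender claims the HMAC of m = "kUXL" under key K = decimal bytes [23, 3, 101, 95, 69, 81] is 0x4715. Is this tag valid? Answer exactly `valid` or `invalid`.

valid

Key decimal bytes [23, 3, 101, 95, 69, 81] = 17 03 65 5f 45 51 is exactly B = 6 bytes: K' = 17 03 65 5f 45 51.
K' ⊕ ipad = 21 35 53 69 73 67; K' ⊕ opad = 4b 5f 39 03 19 0d.
Inner hash: even-index sum = 426 mod 256 = 170; odd-index sum = 422 mod 256 = 166 → aa a6.
Outer hash (recomputed tag): even-index sum = 327 mod 256 = 71; odd-index sum = 277 mod 256 = 21 → 47 15.
Recomputed tag = 4715; claimed = 4715 → match.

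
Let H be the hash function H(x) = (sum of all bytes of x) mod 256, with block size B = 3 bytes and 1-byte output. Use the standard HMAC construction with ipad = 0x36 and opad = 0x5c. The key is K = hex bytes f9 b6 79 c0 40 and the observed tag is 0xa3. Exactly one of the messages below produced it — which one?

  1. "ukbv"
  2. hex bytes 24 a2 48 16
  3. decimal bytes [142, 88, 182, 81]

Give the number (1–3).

Key hex bytes f9 b6 79 c0 40 is 5 bytes > B = 3, so hash it first: H(key) = 28, then zero-pad to 3 bytes: K' = 28 00 00.
K' ⊕ ipad = 1e 36 36; K' ⊕ opad = 74 5c 5c.
m1: inner = H(1e 36 36 75 6b 62 76) = 42; tag = H(74 5c 5c 42) = 6e
m2: inner = H(1e 36 36 24 a2 48 16) = ae; tag = H(74 5c 5c ae) = da
m3: inner = H(1e 36 36 8e 58 b6 51) = 77; tag = H(74 5c 5c 77) = a3 ← matches

3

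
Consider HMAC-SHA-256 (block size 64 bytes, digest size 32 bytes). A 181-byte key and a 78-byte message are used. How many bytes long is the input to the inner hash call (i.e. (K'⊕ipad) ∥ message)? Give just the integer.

142

Key is 181 > 64 bytes, so it is hashed to 32 bytes then zero-padded to 64: |K'| = 64.
Inner input = (K'⊕ipad) ∥ m → 64 + 78 = 142 bytes.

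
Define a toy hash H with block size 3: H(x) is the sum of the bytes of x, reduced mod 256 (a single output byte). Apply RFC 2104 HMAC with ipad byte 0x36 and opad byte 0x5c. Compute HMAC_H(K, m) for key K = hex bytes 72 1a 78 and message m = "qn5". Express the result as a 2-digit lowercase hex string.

Key hex bytes 72 1a 78 is exactly B = 3 bytes: K' = 72 1a 78.
K' ⊕ ipad = 44 2c 4e.  K' ⊕ opad = 2e 46 24.
Inner input = (K'⊕ipad) ∥ m = 44 2c 4e ∥ 71 6e 35.
Inner hash: sum = 68+44+78+113+110+53 = 466; mod 256 = 210 → d2.
Outer input = (K'⊕opad) ∥ inner = 2e 46 24 ∥ d2.
Outer hash (tag): sum = 46+70+36+210 = 362; mod 256 = 106 → 6a.

6a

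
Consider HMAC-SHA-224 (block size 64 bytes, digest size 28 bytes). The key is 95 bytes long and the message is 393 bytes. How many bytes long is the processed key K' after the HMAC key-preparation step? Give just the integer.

Key is 95 > 64 bytes, so it is hashed to 28 bytes then zero-padded to 64: |K'| = 64.

64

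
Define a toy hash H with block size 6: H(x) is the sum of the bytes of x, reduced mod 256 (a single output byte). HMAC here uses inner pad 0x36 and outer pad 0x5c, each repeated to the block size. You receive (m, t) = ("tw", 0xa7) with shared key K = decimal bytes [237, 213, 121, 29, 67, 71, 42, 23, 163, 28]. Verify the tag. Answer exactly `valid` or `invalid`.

invalid

Key decimal bytes [237, 213, 121, 29, 67, 71, 42, 23, 163, 28] = ed d5 79 1d 43 47 2a 17 a3 1c is 10 bytes > B = 6, so hash it first: H(key) = e2, then zero-pad to 6 bytes: K' = e2 00 00 00 00 00.
K' ⊕ ipad = d4 36 36 36 36 36; K' ⊕ opad = be 5c 5c 5c 5c 5c.
Inner hash: sum = 212+54+54+54+54+54+116+119 = 717; mod 256 = 205 → cd.
Outer hash (recomputed tag): sum = 190+92+92+92+92+92+205 = 855; mod 256 = 87 → 57.
Recomputed tag = 57; claimed = a7 → mismatch.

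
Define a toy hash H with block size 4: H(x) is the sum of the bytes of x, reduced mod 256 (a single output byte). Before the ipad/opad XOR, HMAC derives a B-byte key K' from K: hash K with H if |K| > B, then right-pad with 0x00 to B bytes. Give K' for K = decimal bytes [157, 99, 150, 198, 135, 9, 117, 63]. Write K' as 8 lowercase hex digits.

a0000000

|K| = 8 > B = 4, so first hash the key.
H(K): sum = 157+99+150+198+135+9+117+63 = 928; mod 256 = 160 → a0.
Zero-pad H(K) = a0 to 4 bytes: K' = a0 00 00 00.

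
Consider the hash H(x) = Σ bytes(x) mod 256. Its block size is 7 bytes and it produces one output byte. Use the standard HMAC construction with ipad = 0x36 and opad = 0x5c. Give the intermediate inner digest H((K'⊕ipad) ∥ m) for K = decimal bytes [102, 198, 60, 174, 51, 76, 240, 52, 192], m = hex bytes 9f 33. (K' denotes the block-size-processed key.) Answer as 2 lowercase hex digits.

65

Key decimal bytes [102, 198, 60, 174, 51, 76, 240, 52, 192] = 66 c6 3c ae 33 4c f0 34 c0 is 9 bytes > B = 7, so hash it first: H(key) = 79, then zero-pad to 7 bytes: K' = 79 00 00 00 00 00 00.
K' ⊕ ipad = 4f 36 36 36 36 36 36.
Inner input = 4f 36 36 36 36 36 36 ∥ 9f 33.
Inner hash: sum = 79+54+54+54+54+54+54+159+51 = 613; mod 256 = 101 → 65.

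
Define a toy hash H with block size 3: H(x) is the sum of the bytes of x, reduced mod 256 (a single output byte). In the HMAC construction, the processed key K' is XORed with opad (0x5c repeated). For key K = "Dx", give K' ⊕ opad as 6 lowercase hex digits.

Key "Dx" = 44 78 is 2 bytes ≤ B = 3; zero-pad to 3 bytes: K' = 44 78 00.
XOR each byte with 0x5c: 44⊕5c=18, 78⊕5c=24, 00⊕5c=5c.

18245c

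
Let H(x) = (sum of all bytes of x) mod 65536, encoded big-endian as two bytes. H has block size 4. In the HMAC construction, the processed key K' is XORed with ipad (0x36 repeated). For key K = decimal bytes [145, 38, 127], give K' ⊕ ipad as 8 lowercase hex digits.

a7104936

Key decimal bytes [145, 38, 127] = 91 26 7f is 3 bytes ≤ B = 4; zero-pad to 4 bytes: K' = 91 26 7f 00.
XOR each byte with 0x36: 91⊕36=a7, 26⊕36=10, 7f⊕36=49, 00⊕36=36.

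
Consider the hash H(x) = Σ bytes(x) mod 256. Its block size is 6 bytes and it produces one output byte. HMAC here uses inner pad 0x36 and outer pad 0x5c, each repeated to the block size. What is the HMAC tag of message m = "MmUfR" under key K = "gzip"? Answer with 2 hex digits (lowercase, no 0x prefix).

ef

Key "gzip" = 67 7a 69 70 is 4 bytes ≤ B = 6; zero-pad to 6 bytes: K' = 67 7a 69 70 00 00.
K' ⊕ ipad = 51 4c 5f 46 36 36.  K' ⊕ opad = 3b 26 35 2c 5c 5c.
Inner input = (K'⊕ipad) ∥ m = 51 4c 5f 46 36 36 ∥ 4d 6d 55 66 52.
Inner hash: sum = 81+76+95+70+54+54+77+109+85+102+82 = 885; mod 256 = 117 → 75.
Outer input = (K'⊕opad) ∥ inner = 3b 26 35 2c 5c 5c ∥ 75.
Outer hash (tag): sum = 59+38+53+44+92+92+117 = 495; mod 256 = 239 → ef.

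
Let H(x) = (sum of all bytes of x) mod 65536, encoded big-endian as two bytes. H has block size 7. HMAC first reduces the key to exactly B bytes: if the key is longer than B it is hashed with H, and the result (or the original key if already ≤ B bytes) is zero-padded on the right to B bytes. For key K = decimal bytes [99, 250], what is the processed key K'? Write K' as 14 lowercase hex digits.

63fa0000000000

Key decimal bytes [99, 250] = 63 fa is 2 bytes ≤ B = 7; zero-pad to 7 bytes: K' = 63 fa 00 00 00 00 00.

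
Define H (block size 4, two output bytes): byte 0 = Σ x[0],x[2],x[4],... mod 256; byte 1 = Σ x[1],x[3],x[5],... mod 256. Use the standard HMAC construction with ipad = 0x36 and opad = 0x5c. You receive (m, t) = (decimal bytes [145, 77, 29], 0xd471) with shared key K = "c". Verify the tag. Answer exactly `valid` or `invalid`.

valid

Key "c" = 63 is 1 byte ≤ B = 4; zero-pad to 4 bytes: K' = 63 00 00 00.
K' ⊕ ipad = 55 36 36 36; K' ⊕ opad = 3f 5c 5c 5c.
Inner hash: even-index sum = 313 mod 256 = 57; odd-index sum = 185 mod 256 = 185 → 39 b9.
Outer hash (recomputed tag): even-index sum = 212 mod 256 = 212; odd-index sum = 369 mod 256 = 113 → d4 71.
Recomputed tag = d471; claimed = d471 → match.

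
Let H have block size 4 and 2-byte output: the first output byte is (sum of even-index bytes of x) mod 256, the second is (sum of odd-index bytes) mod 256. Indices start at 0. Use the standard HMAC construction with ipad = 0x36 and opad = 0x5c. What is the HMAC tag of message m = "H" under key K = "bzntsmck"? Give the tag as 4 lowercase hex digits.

641c

Key "bzntsmck" = 62 7a 6e 74 73 6d 63 6b is 8 bytes > B = 4, so hash it first: H(key) = a6 c6, then zero-pad to 4 bytes: K' = a6 c6 00 00.
K' ⊕ ipad = 90 f0 36 36.  K' ⊕ opad = fa 9a 5c 5c.
Inner input = (K'⊕ipad) ∥ m = 90 f0 36 36 ∥ 48.
Inner hash: even-index sum = 270 mod 256 = 14; odd-index sum = 294 mod 256 = 38 → 0e 26.
Outer input = (K'⊕opad) ∥ inner = fa 9a 5c 5c ∥ 0e 26.
Outer hash (tag): even-index sum = 356 mod 256 = 100; odd-index sum = 284 mod 256 = 28 → 64 1c.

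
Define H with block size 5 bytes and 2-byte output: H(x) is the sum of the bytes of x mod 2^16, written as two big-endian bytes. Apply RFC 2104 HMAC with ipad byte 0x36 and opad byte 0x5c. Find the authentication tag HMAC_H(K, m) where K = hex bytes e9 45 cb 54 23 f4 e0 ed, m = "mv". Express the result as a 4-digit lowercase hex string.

Key hex bytes e9 45 cb 54 23 f4 e0 ed is 8 bytes > B = 5, so hash it first: H(key) = 05 31, then zero-pad to 5 bytes: K' = 05 31 00 00 00.
K' ⊕ ipad = 33 07 36 36 36.  K' ⊕ opad = 59 6d 5c 5c 5c.
Inner input = (K'⊕ipad) ∥ m = 33 07 36 36 36 ∥ 6d 76.
Inner hash: sum = 51+7+54+54+54+109+118 = 447 → 01 bf.
Outer input = (K'⊕opad) ∥ inner = 59 6d 5c 5c 5c ∥ 01 bf.
Outer hash (tag): sum = 89+109+92+92+92+1+191 = 666 → 02 9a.

029a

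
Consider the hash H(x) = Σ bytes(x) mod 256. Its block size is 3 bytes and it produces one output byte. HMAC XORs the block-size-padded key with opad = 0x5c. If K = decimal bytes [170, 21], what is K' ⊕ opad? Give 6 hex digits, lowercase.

Key decimal bytes [170, 21] = aa 15 is 2 bytes ≤ B = 3; zero-pad to 3 bytes: K' = aa 15 00.
XOR each byte with 0x5c: aa⊕5c=f6, 15⊕5c=49, 00⊕5c=5c.

f6495c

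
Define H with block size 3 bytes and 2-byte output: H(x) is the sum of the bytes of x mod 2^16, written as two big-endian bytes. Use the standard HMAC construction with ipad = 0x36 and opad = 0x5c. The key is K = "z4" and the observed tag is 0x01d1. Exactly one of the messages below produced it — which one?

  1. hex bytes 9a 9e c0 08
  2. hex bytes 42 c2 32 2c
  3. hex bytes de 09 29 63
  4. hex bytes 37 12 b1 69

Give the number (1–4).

Key "z4" = 7a 34 is 2 bytes ≤ B = 3; zero-pad to 3 bytes: K' = 7a 34 00.
K' ⊕ ipad = 4c 02 36; K' ⊕ opad = 26 68 5c.
m1: inner = H(4c 02 36 9a 9e c0 08) = 02 84; tag = H(26 68 5c 02 84) = 0170
m2: inner = H(4c 02 36 42 c2 32 2c) = 01 e6; tag = H(26 68 5c 01 e6) = 01d1 ← matches
m3: inner = H(4c 02 36 de 09 29 63) = 01 f7; tag = H(26 68 5c 01 f7) = 01e2
m4: inner = H(4c 02 36 37 12 b1 69) = 01 e7; tag = H(26 68 5c 01 e7) = 01d2

2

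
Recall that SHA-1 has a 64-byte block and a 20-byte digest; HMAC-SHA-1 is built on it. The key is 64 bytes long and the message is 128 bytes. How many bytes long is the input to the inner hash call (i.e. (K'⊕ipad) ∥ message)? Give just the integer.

192

Key is 64 ≤ 64 bytes, zero-padded: |K'| = 64.
Inner input = (K'⊕ipad) ∥ m → 64 + 128 = 192 bytes.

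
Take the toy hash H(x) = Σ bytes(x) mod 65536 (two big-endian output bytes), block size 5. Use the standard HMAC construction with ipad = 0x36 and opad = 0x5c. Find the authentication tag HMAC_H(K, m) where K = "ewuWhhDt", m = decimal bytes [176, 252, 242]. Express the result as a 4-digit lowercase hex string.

025d

Key "ewuWhhDt" = 65 77 75 57 68 68 44 74 is 8 bytes > B = 5, so hash it first: H(key) = 03 30, then zero-pad to 5 bytes: K' = 03 30 00 00 00.
K' ⊕ ipad = 35 06 36 36 36.  K' ⊕ opad = 5f 6c 5c 5c 5c.
Inner input = (K'⊕ipad) ∥ m = 35 06 36 36 36 ∥ b0 fc f2.
Inner hash: sum = 53+6+54+54+54+176+252+242 = 891 → 03 7b.
Outer input = (K'⊕opad) ∥ inner = 5f 6c 5c 5c 5c ∥ 03 7b.
Outer hash (tag): sum = 95+108+92+92+92+3+123 = 605 → 02 5d.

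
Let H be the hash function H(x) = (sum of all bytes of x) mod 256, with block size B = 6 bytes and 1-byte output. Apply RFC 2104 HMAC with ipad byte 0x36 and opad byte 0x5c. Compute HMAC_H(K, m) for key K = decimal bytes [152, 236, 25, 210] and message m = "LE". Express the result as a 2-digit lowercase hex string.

Key decimal bytes [152, 236, 25, 210] = 98 ec 19 d2 is 4 bytes ≤ B = 6; zero-pad to 6 bytes: K' = 98 ec 19 d2 00 00.
K' ⊕ ipad = ae da 2f e4 36 36.  K' ⊕ opad = c4 b0 45 8e 5c 5c.
Inner input = (K'⊕ipad) ∥ m = ae da 2f e4 36 36 ∥ 4c 45.
Inner hash: sum = 174+218+47+228+54+54+76+69 = 920; mod 256 = 152 → 98.
Outer input = (K'⊕opad) ∥ inner = c4 b0 45 8e 5c 5c ∥ 98.
Outer hash (tag): sum = 196+176+69+142+92+92+152 = 919; mod 256 = 151 → 97.

97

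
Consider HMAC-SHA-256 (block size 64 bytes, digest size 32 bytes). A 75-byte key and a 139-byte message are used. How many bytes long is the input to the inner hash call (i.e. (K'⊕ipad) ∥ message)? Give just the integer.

203

Key is 75 > 64 bytes, so it is hashed to 32 bytes then zero-padded to 64: |K'| = 64.
Inner input = (K'⊕ipad) ∥ m → 64 + 139 = 203 bytes.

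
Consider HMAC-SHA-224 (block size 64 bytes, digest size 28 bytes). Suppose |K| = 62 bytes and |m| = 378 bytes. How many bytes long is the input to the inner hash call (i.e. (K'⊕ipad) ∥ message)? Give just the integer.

442

Key is 62 ≤ 64 bytes, zero-padded: |K'| = 64.
Inner input = (K'⊕ipad) ∥ m → 64 + 378 = 442 bytes.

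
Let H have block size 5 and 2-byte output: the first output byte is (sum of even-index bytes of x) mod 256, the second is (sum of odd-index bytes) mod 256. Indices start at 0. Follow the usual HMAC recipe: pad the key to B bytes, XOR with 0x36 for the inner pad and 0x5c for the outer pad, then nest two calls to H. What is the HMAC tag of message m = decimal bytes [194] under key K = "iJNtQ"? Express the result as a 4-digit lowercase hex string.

d47c

Key "iJNtQ" = 69 4a 4e 74 51 is exactly B = 5 bytes: K' = 69 4a 4e 74 51.
K' ⊕ ipad = 5f 7c 78 42 67.  K' ⊕ opad = 35 16 12 28 0d.
Inner input = (K'⊕ipad) ∥ m = 5f 7c 78 42 67 ∥ c2.
Inner hash: even-index sum = 318 mod 256 = 62; odd-index sum = 384 mod 256 = 128 → 3e 80.
Outer input = (K'⊕opad) ∥ inner = 35 16 12 28 0d ∥ 3e 80.
Outer hash (tag): even-index sum = 212 mod 256 = 212; odd-index sum = 124 mod 256 = 124 → d4 7c.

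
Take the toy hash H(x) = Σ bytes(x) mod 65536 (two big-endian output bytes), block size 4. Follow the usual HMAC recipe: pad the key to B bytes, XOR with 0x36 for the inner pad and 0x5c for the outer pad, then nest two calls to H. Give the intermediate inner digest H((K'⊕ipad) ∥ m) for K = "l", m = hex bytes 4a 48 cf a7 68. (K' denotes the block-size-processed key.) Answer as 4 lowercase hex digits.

036c

Key "l" = 6c is 1 byte ≤ B = 4; zero-pad to 4 bytes: K' = 6c 00 00 00.
K' ⊕ ipad = 5a 36 36 36.
Inner input = 5a 36 36 36 ∥ 4a 48 cf a7 68.
Inner hash: sum = 90+54+54+54+74+72+207+167+104 = 876 → 03 6c.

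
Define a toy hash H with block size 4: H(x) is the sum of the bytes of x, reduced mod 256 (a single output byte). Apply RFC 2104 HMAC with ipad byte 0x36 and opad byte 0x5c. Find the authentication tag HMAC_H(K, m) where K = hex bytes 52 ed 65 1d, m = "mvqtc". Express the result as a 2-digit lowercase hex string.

Key hex bytes 52 ed 65 1d is exactly B = 4 bytes: K' = 52 ed 65 1d.
K' ⊕ ipad = 64 db 53 2b.  K' ⊕ opad = 0e b1 39 41.
Inner input = (K'⊕ipad) ∥ m = 64 db 53 2b ∥ 6d 76 71 74 63.
Inner hash: sum = 100+219+83+43+109+118+113+116+99 = 1000; mod 256 = 232 → e8.
Outer input = (K'⊕opad) ∥ inner = 0e b1 39 41 ∥ e8.
Outer hash (tag): sum = 14+177+57+65+232 = 545; mod 256 = 33 → 21.

21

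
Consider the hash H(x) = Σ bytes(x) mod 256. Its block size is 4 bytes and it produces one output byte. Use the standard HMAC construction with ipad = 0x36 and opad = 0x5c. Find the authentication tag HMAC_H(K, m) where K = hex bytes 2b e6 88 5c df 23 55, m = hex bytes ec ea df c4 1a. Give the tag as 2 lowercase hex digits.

Key hex bytes 2b e6 88 5c df 23 55 is 7 bytes > B = 4, so hash it first: H(key) = 4c, then zero-pad to 4 bytes: K' = 4c 00 00 00.
K' ⊕ ipad = 7a 36 36 36.  K' ⊕ opad = 10 5c 5c 5c.
Inner input = (K'⊕ipad) ∥ m = 7a 36 36 36 ∥ ec ea df c4 1a.
Inner hash: sum = 122+54+54+54+236+234+223+196+26 = 1199; mod 256 = 175 → af.
Outer input = (K'⊕opad) ∥ inner = 10 5c 5c 5c ∥ af.
Outer hash (tag): sum = 16+92+92+92+175 = 467; mod 256 = 211 → d3.

d3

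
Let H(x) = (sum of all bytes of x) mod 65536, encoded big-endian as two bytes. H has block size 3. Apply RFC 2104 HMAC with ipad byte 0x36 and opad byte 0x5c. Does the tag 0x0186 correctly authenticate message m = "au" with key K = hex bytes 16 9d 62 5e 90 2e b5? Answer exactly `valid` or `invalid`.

Key hex bytes 16 9d 62 5e 90 2e b5 is 7 bytes > B = 3, so hash it first: H(key) = 02 e6, then zero-pad to 3 bytes: K' = 02 e6 00.
K' ⊕ ipad = 34 d0 36; K' ⊕ opad = 5e ba 5c.
Inner hash: sum = 52+208+54+97+117 = 528 → 02 10.
Outer hash (recomputed tag): sum = 94+186+92+2+16 = 390 → 01 86.
Recomputed tag = 0186; claimed = 0186 → match.

valid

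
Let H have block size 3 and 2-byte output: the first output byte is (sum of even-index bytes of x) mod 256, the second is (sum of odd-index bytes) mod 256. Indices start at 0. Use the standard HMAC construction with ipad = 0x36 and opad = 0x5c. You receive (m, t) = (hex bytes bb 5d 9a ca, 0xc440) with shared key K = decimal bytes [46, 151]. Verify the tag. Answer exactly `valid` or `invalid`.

Key decimal bytes [46, 151] = 2e 97 is 2 bytes ≤ B = 3; zero-pad to 3 bytes: K' = 2e 97 00.
K' ⊕ ipad = 18 a1 36; K' ⊕ opad = 72 cb 5c.
Inner hash: even-index sum = 373 mod 256 = 117; odd-index sum = 502 mod 256 = 246 → 75 f6.
Outer hash (recomputed tag): even-index sum = 452 mod 256 = 196; odd-index sum = 320 mod 256 = 64 → c4 40.
Recomputed tag = c440; claimed = c440 → match.

valid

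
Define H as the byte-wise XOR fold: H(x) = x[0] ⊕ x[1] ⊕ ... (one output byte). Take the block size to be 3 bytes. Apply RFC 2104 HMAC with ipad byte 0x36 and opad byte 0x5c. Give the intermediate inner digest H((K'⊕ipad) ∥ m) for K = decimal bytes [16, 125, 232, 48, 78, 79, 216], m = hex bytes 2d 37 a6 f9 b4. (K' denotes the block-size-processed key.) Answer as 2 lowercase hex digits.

Key decimal bytes [16, 125, 232, 48, 78, 79, 216] = 10 7d e8 30 4e 4f d8 is 7 bytes > B = 3, so hash it first: H(key) = 6c, then zero-pad to 3 bytes: K' = 6c 00 00.
K' ⊕ ipad = 5a 36 36.
Inner input = 5a 36 36 ∥ 2d 37 a6 f9 b4.
Inner hash: XOR 5a⊕36⊕36⊕2d⊕37⊕a6⊕f9⊕b4 = ab.

ab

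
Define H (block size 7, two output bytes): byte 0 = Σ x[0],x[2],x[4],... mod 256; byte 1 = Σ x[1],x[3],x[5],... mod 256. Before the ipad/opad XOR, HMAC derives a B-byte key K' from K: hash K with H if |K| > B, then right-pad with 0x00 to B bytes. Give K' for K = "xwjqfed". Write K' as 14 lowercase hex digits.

78776a71666564

Key "xwjqfed" = 78 77 6a 71 66 65 64 is exactly B = 7 bytes: K' = 78 77 6a 71 66 65 64.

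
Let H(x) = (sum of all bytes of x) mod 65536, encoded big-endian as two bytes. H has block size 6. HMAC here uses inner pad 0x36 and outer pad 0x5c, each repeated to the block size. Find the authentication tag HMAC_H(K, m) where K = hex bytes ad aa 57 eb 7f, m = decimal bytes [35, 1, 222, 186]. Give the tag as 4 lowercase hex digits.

03dc

Key hex bytes ad aa 57 eb 7f is 5 bytes ≤ B = 6; zero-pad to 6 bytes: K' = ad aa 57 eb 7f 00.
K' ⊕ ipad = 9b 9c 61 dd 49 36.  K' ⊕ opad = f1 f6 0b b7 23 5c.
Inner input = (K'⊕ipad) ∥ m = 9b 9c 61 dd 49 36 ∥ 23 01 de ba.
Inner hash: sum = 155+156+97+221+73+54+35+1+222+186 = 1200 → 04 b0.
Outer input = (K'⊕opad) ∥ inner = f1 f6 0b b7 23 5c ∥ 04 b0.
Outer hash (tag): sum = 241+246+11+183+35+92+4+176 = 988 → 03 dc.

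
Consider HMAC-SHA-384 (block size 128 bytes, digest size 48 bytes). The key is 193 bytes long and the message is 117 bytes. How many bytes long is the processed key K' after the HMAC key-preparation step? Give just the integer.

Key is 193 > 128 bytes, so it is hashed to 48 bytes then zero-padded to 128: |K'| = 128.

128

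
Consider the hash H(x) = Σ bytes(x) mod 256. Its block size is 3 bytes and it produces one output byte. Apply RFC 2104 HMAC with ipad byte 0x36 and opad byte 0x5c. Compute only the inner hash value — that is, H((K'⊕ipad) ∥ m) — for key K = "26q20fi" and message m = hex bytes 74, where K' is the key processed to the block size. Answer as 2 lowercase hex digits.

Key "26q20fi" = 32 36 71 32 30 66 69 is 7 bytes > B = 3, so hash it first: H(key) = 0a, then zero-pad to 3 bytes: K' = 0a 00 00.
K' ⊕ ipad = 3c 36 36.
Inner input = 3c 36 36 ∥ 74.
Inner hash: sum = 60+54+54+116 = 284; mod 256 = 28 → 1c.

1c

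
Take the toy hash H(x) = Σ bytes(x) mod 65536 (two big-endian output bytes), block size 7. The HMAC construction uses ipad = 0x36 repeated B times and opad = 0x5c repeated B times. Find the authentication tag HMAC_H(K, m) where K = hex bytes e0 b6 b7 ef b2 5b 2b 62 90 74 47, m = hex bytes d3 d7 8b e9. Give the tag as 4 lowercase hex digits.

Key hex bytes e0 b6 b7 ef b2 5b 2b 62 90 74 47 is 11 bytes > B = 7, so hash it first: H(key) = 06 21, then zero-pad to 7 bytes: K' = 06 21 00 00 00 00 00.
K' ⊕ ipad = 30 17 36 36 36 36 36.  K' ⊕ opad = 5a 7d 5c 5c 5c 5c 5c.
Inner input = (K'⊕ipad) ∥ m = 30 17 36 36 36 36 36 ∥ d3 d7 8b e9.
Inner hash: sum = 48+23+54+54+54+54+54+211+215+139+233 = 1139 → 04 73.
Outer input = (K'⊕opad) ∥ inner = 5a 7d 5c 5c 5c 5c 5c ∥ 04 73.
Outer hash (tag): sum = 90+125+92+92+92+92+92+4+115 = 794 → 03 1a.

031a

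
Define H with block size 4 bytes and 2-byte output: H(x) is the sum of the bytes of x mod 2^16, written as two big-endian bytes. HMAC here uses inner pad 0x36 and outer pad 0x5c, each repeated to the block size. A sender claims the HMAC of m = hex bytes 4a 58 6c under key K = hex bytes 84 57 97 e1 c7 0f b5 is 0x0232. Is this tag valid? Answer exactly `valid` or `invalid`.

valid

Key hex bytes 84 57 97 e1 c7 0f b5 is 7 bytes > B = 4, so hash it first: H(key) = 03 de, then zero-pad to 4 bytes: K' = 03 de 00 00.
K' ⊕ ipad = 35 e8 36 36; K' ⊕ opad = 5f 82 5c 5c.
Inner hash: sum = 53+232+54+54+74+88+108 = 663 → 02 97.
Outer hash (recomputed tag): sum = 95+130+92+92+2+151 = 562 → 02 32.
Recomputed tag = 0232; claimed = 0232 → match.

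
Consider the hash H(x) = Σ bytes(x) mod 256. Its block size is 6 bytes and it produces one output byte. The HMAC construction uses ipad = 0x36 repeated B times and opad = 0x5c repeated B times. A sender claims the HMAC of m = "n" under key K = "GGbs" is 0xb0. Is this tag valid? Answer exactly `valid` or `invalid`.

Key "GGbs" = 47 47 62 73 is 4 bytes ≤ B = 6; zero-pad to 6 bytes: K' = 47 47 62 73 00 00.
K' ⊕ ipad = 71 71 54 45 36 36; K' ⊕ opad = 1b 1b 3e 2f 5c 5c.
Inner hash: sum = 113+113+84+69+54+54+110 = 597; mod 256 = 85 → 55.
Outer hash (recomputed tag): sum = 27+27+62+47+92+92+85 = 432; mod 256 = 176 → b0.
Recomputed tag = b0; claimed = b0 → match.

valid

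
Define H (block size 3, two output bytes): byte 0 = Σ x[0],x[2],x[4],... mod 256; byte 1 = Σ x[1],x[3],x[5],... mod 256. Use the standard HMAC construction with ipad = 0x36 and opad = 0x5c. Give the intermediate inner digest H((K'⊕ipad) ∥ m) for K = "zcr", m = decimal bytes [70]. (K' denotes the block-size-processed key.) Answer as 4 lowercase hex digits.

Key "zcr" = 7a 63 72 is exactly B = 3 bytes: K' = 7a 63 72.
K' ⊕ ipad = 4c 55 44.
Inner input = 4c 55 44 ∥ 46.
Inner hash: even-index sum = 144 mod 256 = 144; odd-index sum = 155 mod 256 = 155 → 90 9b.

909b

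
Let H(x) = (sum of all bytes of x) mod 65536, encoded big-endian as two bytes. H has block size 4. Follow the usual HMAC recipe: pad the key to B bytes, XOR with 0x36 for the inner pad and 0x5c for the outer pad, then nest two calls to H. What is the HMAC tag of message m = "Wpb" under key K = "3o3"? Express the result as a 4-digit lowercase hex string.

Key "3o3" = 33 6f 33 is 3 bytes ≤ B = 4; zero-pad to 4 bytes: K' = 33 6f 33 00.
K' ⊕ ipad = 05 59 05 36.  K' ⊕ opad = 6f 33 6f 5c.
Inner input = (K'⊕ipad) ∥ m = 05 59 05 36 ∥ 57 70 62.
Inner hash: sum = 5+89+5+54+87+112+98 = 450 → 01 c2.
Outer input = (K'⊕opad) ∥ inner = 6f 33 6f 5c ∥ 01 c2.
Outer hash (tag): sum = 111+51+111+92+1+194 = 560 → 02 30.

0230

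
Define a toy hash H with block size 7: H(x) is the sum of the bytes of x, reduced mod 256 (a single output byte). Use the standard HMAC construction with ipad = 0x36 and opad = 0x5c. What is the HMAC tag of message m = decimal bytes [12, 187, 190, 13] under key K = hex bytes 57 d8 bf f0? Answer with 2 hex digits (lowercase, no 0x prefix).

04

Key hex bytes 57 d8 bf f0 is 4 bytes ≤ B = 7; zero-pad to 7 bytes: K' = 57 d8 bf f0 00 00 00.
K' ⊕ ipad = 61 ee 89 c6 36 36 36.  K' ⊕ opad = 0b 84 e3 ac 5c 5c 5c.
Inner input = (K'⊕ipad) ∥ m = 61 ee 89 c6 36 36 36 ∥ 0c bb be 0d.
Inner hash: sum = 97+238+137+198+54+54+54+12+187+190+13 = 1234; mod 256 = 210 → d2.
Outer input = (K'⊕opad) ∥ inner = 0b 84 e3 ac 5c 5c 5c ∥ d2.
Outer hash (tag): sum = 11+132+227+172+92+92+92+210 = 1028; mod 256 = 4 → 04.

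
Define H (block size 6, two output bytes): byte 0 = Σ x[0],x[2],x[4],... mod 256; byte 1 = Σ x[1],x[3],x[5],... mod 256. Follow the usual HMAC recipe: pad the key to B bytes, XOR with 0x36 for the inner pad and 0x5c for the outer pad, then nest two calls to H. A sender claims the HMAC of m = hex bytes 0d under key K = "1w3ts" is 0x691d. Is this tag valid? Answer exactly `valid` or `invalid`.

Key "1w3ts" = 31 77 33 74 73 is 5 bytes ≤ B = 6; zero-pad to 6 bytes: K' = 31 77 33 74 73 00.
K' ⊕ ipad = 07 41 05 42 45 36; K' ⊕ opad = 6d 2b 6f 28 2f 5c.
Inner hash: even-index sum = 94 mod 256 = 94; odd-index sum = 185 mod 256 = 185 → 5e b9.
Outer hash (recomputed tag): even-index sum = 361 mod 256 = 105; odd-index sum = 360 mod 256 = 104 → 69 68.
Recomputed tag = 6968; claimed = 691d → mismatch.

invalid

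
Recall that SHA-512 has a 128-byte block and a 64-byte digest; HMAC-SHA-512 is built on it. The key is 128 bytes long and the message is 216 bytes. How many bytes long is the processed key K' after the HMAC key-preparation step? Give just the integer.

Key is 128 ≤ 128 bytes, zero-padded: |K'| = 128.

128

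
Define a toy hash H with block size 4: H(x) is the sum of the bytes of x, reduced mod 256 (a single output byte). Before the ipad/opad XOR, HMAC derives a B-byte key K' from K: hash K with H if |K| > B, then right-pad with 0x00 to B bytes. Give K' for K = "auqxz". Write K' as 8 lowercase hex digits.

|K| = 5 > B = 4, so first hash the key.
H(K): sum = 97+117+113+120+122 = 569; mod 256 = 57 → 39.
Zero-pad H(K) = 39 to 4 bytes: K' = 39 00 00 00.

39000000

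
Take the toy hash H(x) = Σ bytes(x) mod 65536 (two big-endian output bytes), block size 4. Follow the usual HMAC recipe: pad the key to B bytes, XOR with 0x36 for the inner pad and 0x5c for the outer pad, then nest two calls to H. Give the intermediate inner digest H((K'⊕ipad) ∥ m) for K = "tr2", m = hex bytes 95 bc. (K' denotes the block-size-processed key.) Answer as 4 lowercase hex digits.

0211

Key "tr2" = 74 72 32 is 3 bytes ≤ B = 4; zero-pad to 4 bytes: K' = 74 72 32 00.
K' ⊕ ipad = 42 44 04 36.
Inner input = 42 44 04 36 ∥ 95 bc.
Inner hash: sum = 66+68+4+54+149+188 = 529 → 02 11.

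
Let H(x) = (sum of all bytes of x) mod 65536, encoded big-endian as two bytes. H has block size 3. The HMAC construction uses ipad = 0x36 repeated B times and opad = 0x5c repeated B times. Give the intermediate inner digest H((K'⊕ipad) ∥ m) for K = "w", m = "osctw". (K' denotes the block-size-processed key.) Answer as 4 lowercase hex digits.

Key "w" = 77 is 1 byte ≤ B = 3; zero-pad to 3 bytes: K' = 77 00 00.
K' ⊕ ipad = 41 36 36.
Inner input = 41 36 36 ∥ 6f 73 63 74 77.
Inner hash: sum = 65+54+54+111+115+99+116+119 = 733 → 02 dd.

02dd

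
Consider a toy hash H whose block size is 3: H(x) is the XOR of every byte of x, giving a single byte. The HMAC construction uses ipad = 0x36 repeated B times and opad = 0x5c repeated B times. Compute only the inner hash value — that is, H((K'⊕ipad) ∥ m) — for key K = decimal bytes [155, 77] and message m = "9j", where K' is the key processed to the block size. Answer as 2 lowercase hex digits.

Key decimal bytes [155, 77] = 9b 4d is 2 bytes ≤ B = 3; zero-pad to 3 bytes: K' = 9b 4d 00.
K' ⊕ ipad = ad 7b 36.
Inner input = ad 7b 36 ∥ 39 6a.
Inner hash: XOR ad⊕7b⊕36⊕39⊕6a = b3.

b3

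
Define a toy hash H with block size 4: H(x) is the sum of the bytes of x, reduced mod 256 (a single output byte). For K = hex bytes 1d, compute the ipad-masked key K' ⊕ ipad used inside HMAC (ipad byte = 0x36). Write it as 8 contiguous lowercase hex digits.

2b363636

Key hex bytes 1d is 1 byte ≤ B = 4; zero-pad to 4 bytes: K' = 1d 00 00 00.
XOR each byte with 0x36: 1d⊕36=2b, 00⊕36=36, 00⊕36=36, 00⊕36=36.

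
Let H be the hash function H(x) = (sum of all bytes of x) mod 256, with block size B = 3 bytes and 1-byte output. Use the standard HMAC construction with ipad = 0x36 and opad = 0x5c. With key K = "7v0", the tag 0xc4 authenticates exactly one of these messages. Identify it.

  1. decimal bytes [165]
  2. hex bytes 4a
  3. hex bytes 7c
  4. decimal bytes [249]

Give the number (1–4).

3

Key "7v0" = 37 76 30 is exactly B = 3 bytes: K' = 37 76 30.
K' ⊕ ipad = 01 40 06; K' ⊕ opad = 6b 2a 6c.
m1: inner = H(01 40 06 a5) = ec; tag = H(6b 2a 6c ec) = ed
m2: inner = H(01 40 06 4a) = 91; tag = H(6b 2a 6c 91) = 92
m3: inner = H(01 40 06 7c) = c3; tag = H(6b 2a 6c c3) = c4 ← matches
m4: inner = H(01 40 06 f9) = 40; tag = H(6b 2a 6c 40) = 41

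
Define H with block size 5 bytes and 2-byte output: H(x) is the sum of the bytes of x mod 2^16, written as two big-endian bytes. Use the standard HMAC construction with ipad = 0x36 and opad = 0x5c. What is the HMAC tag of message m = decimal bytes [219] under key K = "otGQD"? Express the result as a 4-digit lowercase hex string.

015d

Key "otGQD" = 6f 74 47 51 44 is exactly B = 5 bytes: K' = 6f 74 47 51 44.
K' ⊕ ipad = 59 42 71 67 72.  K' ⊕ opad = 33 28 1b 0d 18.
Inner input = (K'⊕ipad) ∥ m = 59 42 71 67 72 ∥ db.
Inner hash: sum = 89+66+113+103+114+219 = 704 → 02 c0.
Outer input = (K'⊕opad) ∥ inner = 33 28 1b 0d 18 ∥ 02 c0.
Outer hash (tag): sum = 51+40+27+13+24+2+192 = 349 → 01 5d.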